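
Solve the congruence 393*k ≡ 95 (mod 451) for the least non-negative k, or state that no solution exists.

gcd(393, 451) = 1, so a unique solution mod 451 exists.
393⁻¹ ≡ 381 (mod 451).
k ≡ 381*95 ≡ 115 (mod 451).

115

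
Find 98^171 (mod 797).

Using repeated squaring:
171 in binary is 10101011, i.e. 171 = 128 + 32 + 8 + 2 + 1.
98^1 ≡ 98 (mod 797)
98^2 ≡ 98^2 = 9604 ≡ 40 (mod 797)
98^4 ≡ 40^2 = 1600 ≡ 6 (mod 797)
98^8 ≡ 6^2 = 36 (mod 797)
98^16 ≡ 36^2 = 1296 ≡ 499 (mod 797)
98^32 ≡ 499^2 = 249001 ≡ 337 (mod 797)
98^64 ≡ 337^2 = 113569 ≡ 395 (mod 797)
98^128 ≡ 395^2 = 156025 ≡ 610 (mod 797)
98^171 = 98^128 * 98^32 * 98^8 * 98^2 * 98^1 ≡ 610 * 337 * 36 * 40 * 98 (mod 797).
Accumulate the product:
610 * 337 = 205570 ≡ 741
741 * 36 = 26676 ≡ 375
375 * 40 = 15000 ≡ 654
654 * 98 = 64092 ≡ 332

332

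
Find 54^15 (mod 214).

Compute successive squares:
15 in binary is 1111, i.e. 15 = 8 + 4 + 2 + 1.
54^1 ≡ 54 (mod 214)
54^2 ≡ 54^2 = 2916 ≡ 134 (mod 214)
54^4 ≡ 134^2 = 17956 ≡ 194 (mod 214)
54^8 ≡ 194^2 = 37636 ≡ 186 (mod 214)
54^15 = 54^8 · 54^4 · 54^2 · 54^1 ≡ 186 · 194 · 134 · 54 (mod 214).
Accumulate the product:
186 · 194 = 36084 ≡ 132
132 · 134 = 17688 ≡ 140
140 · 54 = 7560 ≡ 70

70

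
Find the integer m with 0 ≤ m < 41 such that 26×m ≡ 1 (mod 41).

Apply the Euclidean algorithm and back-substitute:
41 = 1×26 + 15
26 = 1×15 + 11
15 = 1×11 + 4
11 = 2×4 + 3
4 = 1×3 + 1
3 = 3×1 + 0
gcd(26, 41) = 1, so the inverse exists.
Bézout: 1 = 7×41 − 11×26.
So 26⁻¹ ≡ −11 ≡ 30 (mod 41).

30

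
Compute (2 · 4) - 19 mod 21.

2 · 4 = 8
8 - 19 = -11 ≡ 10 (mod 21)

10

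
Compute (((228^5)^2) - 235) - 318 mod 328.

(228)^5 ≡ 40 (mod 328)
(40)^2 ≡ 288 (mod 328)
288 - 235 = 53
53 - 318 = -265 ≡ 63 (mod 328)

63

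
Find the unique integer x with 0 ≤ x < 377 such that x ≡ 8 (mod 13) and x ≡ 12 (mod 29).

99

13⁻¹ mod 29: 13·9 ≡ 1 (mod 29), so 13⁻¹ ≡ 9.
x = 8 + 13·((12 − 8)·9 mod 29) = 8 + 13·7 = 99.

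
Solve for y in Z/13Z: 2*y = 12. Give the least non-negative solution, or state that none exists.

gcd(2, 13) = 1, so a unique solution mod 13 exists.
2⁻¹ ≡ 7 (mod 13).
y ≡ 7*12 ≡ 6 (mod 13).

6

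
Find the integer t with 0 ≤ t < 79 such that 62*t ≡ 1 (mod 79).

65

Apply the Euclidean algorithm and back-substitute:
79 = 1×62 + 17
62 = 3×17 + 11
17 = 1×11 + 6
11 = 1×6 + 5
6 = 1×5 + 1
5 = 5×1 + 0
gcd(62, 79) = 1, so the inverse exists.
Bézout: 1 = 11×79 − 14×62.
So 62⁻¹ ≡ −14 ≡ 65 (mod 79).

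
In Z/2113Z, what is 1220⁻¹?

1945

2113 = 1·1220 + 893
1220 = 1·893 + 327
893 = 2·327 + 239
327 = 1·239 + 88
239 = 2·88 + 63
88 = 1·63 + 25
63 = 2·25 + 13
25 = 1·13 + 12
13 = 1·12 + 1
12 = 12·1 + 0
gcd(1220, 2113) = 1, so the inverse exists.
Back-substitute for 1:
1 = 1·13 − 1·12
  = −1·25 + 2·13
  = 2·63 − 5·25
  = −5·88 + 7·63
  = 7·239 − 19·88
  = −19·327 + 26·239
  = 26·893 − 71·327
  = −71·1220 + 97·893
  = 97·2113 − 168·1220
So 1220⁻¹ ≡ −168 ≡ 1945 (mod 2113).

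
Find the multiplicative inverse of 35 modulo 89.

28

89 = 2×35 + 19
35 = 1×19 + 16
19 = 1×16 + 3
16 = 5×3 + 1
3 = 3×1 + 0
gcd(35, 89) = 1, so the inverse exists.
Back-substitute for 1:
1 = 1×16 − 5×3
  = −5×19 + 6×16
  = 6×35 − 11×19
  = −11×89 + 28×35
So 35⁻¹ ≡ 28 (mod 89).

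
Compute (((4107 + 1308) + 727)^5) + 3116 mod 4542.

4107 + 1308 = 5415 ≡ 873 (mod 4542)
873 + 727 = 1600
(1600)^5 ≡ 4198 (mod 4542)
4198 + 3116 = 7314 ≡ 2772 (mod 4542)

2772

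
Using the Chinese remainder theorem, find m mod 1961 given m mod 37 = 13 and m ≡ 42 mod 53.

37⁻¹ mod 53: 37·43 ≡ 1 (mod 53), so 37⁻¹ ≡ 43.
m = 13 + 37·((42 − 13)·43 mod 53) = 13 + 37·28 = 1049.

1049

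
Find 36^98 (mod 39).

9

By square-and-multiply:
98 in binary is 1100010, i.e. 98 = 64 + 32 + 2.
36^1 ≡ 36 (mod 39)
36^2 ≡ 36^2 = 1296 ≡ 9 (mod 39)
36^4 ≡ 9^2 = 81 ≡ 3 (mod 39)
36^8 ≡ 3^2 = 9 (mod 39)
36^16 ≡ 9^2 = 81 ≡ 3 (mod 39)
36^32 ≡ 3^2 = 9 (mod 39)
36^64 ≡ 9^2 = 81 ≡ 3 (mod 39)
36^98 = 36^64 · 36^32 · 36^2 ≡ 3 · 9 · 9 (mod 39).
Accumulate the product:
3 · 9 = 27
27 · 9 = 243 ≡ 9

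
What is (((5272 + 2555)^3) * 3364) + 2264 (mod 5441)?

4411

5272 + 2555 = 7827 ≡ 2386 (mod 5441)
(2386)^3 ≡ 4751 (mod 5441)
4751 * 3364 = 15982364 ≡ 2147 (mod 5441)
2147 + 2264 = 4411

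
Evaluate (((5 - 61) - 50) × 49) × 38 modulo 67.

10

5 - 61 = -56 ≡ 11 (mod 67)
11 - 50 = -39 ≡ 28 (mod 67)
28 × 49 = 1372 ≡ 32 (mod 67)
32 × 38 = 1216 ≡ 10 (mod 67)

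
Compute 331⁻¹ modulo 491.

491 = 1×331 + 160
331 = 2×160 + 11
160 = 14×11 + 6
11 = 1×6 + 5
6 = 1×5 + 1
5 = 5×1 + 0
gcd(331, 491) = 1, so the inverse exists.
Bézout: 1 = 60×491 − 89×331.
So 331⁻¹ ≡ −89 ≡ 402 (mod 491).

402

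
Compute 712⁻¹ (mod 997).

By the extended Euclidean algorithm:
997 = 1·712 + 285
712 = 2·285 + 142
285 = 2·142 + 1
142 = 142·1 + 0
gcd(712, 997) = 1, so the inverse exists.
Back-substitute for 1:
1 = 1·285 − 2·142
  = −2·712 + 5·285
  = 5·997 − 7·712
So 712⁻¹ ≡ −7 ≡ 990 (mod 997).

990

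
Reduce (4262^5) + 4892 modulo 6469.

2760

(4262)^5 ≡ 4337 (mod 6469)
4337 + 4892 = 9229 ≡ 2760 (mod 6469)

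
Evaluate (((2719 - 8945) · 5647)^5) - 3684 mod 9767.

2719 - 8945 = -6226 ≡ 3541 (mod 9767)
3541 · 5647 = 19996027 ≡ 2978 (mod 9767)
(2978)^5 ≡ 4878 (mod 9767)
4878 - 3684 = 1194

1194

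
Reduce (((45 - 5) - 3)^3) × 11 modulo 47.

45 - 5 = 40
40 - 3 = 37
(37)^3 ≡ 34 (mod 47)
34 × 11 = 374 ≡ 45 (mod 47)

45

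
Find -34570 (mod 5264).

-34570 = -7×5264 + 2278, so -34570 ≡ 2278 (mod 5264).

2278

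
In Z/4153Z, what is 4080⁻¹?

512

4153 = 1*4080 + 73
4080 = 55*73 + 65
73 = 1*65 + 8
65 = 8*8 + 1
8 = 8*1 + 0
gcd(4080, 4153) = 1, so the inverse exists.
Bézout: 1 = −503*4153 + 512*4080.
So 4080⁻¹ ≡ 512 (mod 4153).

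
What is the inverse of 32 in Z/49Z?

23

49 = 1×32 + 17
32 = 1×17 + 15
17 = 1×15 + 2
15 = 7×2 + 1
2 = 2×1 + 0
gcd(32, 49) = 1, so the inverse exists.
Back-substitute for 1:
1 = 1×15 − 7×2
  = −7×17 + 8×15
  = 8×32 − 15×17
  = −15×49 + 23×32
So 32⁻¹ ≡ 23 (mod 49).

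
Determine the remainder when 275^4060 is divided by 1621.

941

By square-and-multiply:
4060 in binary is 111111011100, i.e. 4060 = 2048 + 1024 + 512 + 256 + 128 + 64 + 16 + 8 + 4.
275^1 ≡ 275 (mod 1621)
275^2 ≡ 275^2 = 75625 ≡ 1059 (mod 1621)
275^4 ≡ 1059^2 = 1121481 ≡ 1370 (mod 1621)
275^8 ≡ 1370^2 = 1876900 ≡ 1403 (mod 1621)
275^16 ≡ 1403^2 = 1968409 ≡ 515 (mod 1621)
275^32 ≡ 515^2 = 265225 ≡ 1002 (mod 1621)
275^64 ≡ 1002^2 = 1004004 ≡ 605 (mod 1621)
275^128 ≡ 605^2 = 366025 ≡ 1300 (mod 1621)
275^256 ≡ 1300^2 = 1690000 ≡ 918 (mod 1621)
275^512 ≡ 918^2 = 842724 ≡ 1425 (mod 1621)
275^1024 ≡ 1425^2 = 2030625 ≡ 1133 (mod 1621)
275^2048 ≡ 1133^2 = 1283689 ≡ 1478 (mod 1621)
275^4060 = 275^2048 · 275^1024 · 275^512 · 275^256 · 275^128 · 275^64 · 275^16 · 275^8 · 275^4 ≡ 1478 · 1133 · 1425 · 918 · 1300 · 605 · 515 · 1403 · 1370 (mod 1621).
Accumulate the product:
1478 · 1133 = 1674574 ≡ 81
81 · 1425 = 115425 ≡ 334
334 · 918 = 306612 ≡ 243
243 · 1300 = 315900 ≡ 1426
1426 · 605 = 862730 ≡ 358
358 · 515 = 184370 ≡ 1197
1197 · 1403 = 1679391 ≡ 35
35 · 1370 = 47950 ≡ 941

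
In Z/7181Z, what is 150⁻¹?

3782

Apply the Euclidean algorithm and back-substitute:
7181 = 47*150 + 131
150 = 1*131 + 19
131 = 6*19 + 17
19 = 1*17 + 2
17 = 8*2 + 1
2 = 2*1 + 0
gcd(150, 7181) = 1, so the inverse exists.
Back-substitute for 1:
1 = 1*17 − 8*2
  = −8*19 + 9*17
  = 9*131 − 62*19
  = −62*150 + 71*131
  = 71*7181 − 3399*150
So 150⁻¹ ≡ −3399 ≡ 3782 (mod 7181).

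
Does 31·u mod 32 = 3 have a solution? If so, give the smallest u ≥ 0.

29

gcd(31, 32) = 1, so a unique solution mod 32 exists.
31⁻¹ ≡ 31 (mod 32).
u ≡ 31·3 ≡ 29 (mod 32).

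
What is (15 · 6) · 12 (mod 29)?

7

15 · 6 = 90 ≡ 3 (mod 29)
3 · 12 = 36 ≡ 7 (mod 29)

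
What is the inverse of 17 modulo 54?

54 = 3*17 + 3
17 = 5*3 + 2
3 = 1*2 + 1
2 = 2*1 + 0
gcd(17, 54) = 1, so the inverse exists.
Bézout: 1 = 6*54 − 19*17.
So 17⁻¹ ≡ −19 ≡ 35 (mod 54).

35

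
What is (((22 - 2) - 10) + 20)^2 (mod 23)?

22 - 2 = 20
20 - 10 = 10
10 + 20 = 30 ≡ 7 (mod 23)
(7)^2 ≡ 3 (mod 23)

3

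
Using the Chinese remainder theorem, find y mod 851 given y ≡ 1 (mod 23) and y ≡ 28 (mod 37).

139

23⁻¹ mod 37: 23·29 ≡ 1 (mod 37), so 23⁻¹ ≡ 29.
y = 1 + 23·((28 − 1)·29 mod 37) = 1 + 23·6 = 139.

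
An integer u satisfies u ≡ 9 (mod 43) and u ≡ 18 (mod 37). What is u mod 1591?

43⁻¹ mod 37: 43*31 ≡ 1 (mod 37), so 43⁻¹ ≡ 31.
u = 9 + 43*((18 − 9)*31 mod 37) = 9 + 43*20 = 869.
Check: 869 mod 43 = 9, 869 mod 37 = 18. ✓

869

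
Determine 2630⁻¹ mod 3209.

1441

3209 = 1*2630 + 579
2630 = 4*579 + 314
579 = 1*314 + 265
314 = 1*265 + 49
265 = 5*49 + 20
49 = 2*20 + 9
20 = 2*9 + 2
9 = 4*2 + 1
2 = 2*1 + 0
gcd(2630, 3209) = 1, so the inverse exists.
Back-substitute for 1:
1 = 1*9 − 4*2
  = −4*20 + 9*9
  = 9*49 − 22*20
  = −22*265 + 119*49
  = 119*314 − 141*265
  = −141*579 + 260*314
  = 260*2630 − 1181*579
  = −1181*3209 + 1441*2630
So 2630⁻¹ ≡ 1441 (mod 3209).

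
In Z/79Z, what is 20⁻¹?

4

79 = 3×20 + 19
20 = 1×19 + 1
19 = 19×1 + 0
gcd(20, 79) = 1, so the inverse exists.
Bézout: 1 = −1×79 + 4×20.
So 20⁻¹ ≡ 4 (mod 79).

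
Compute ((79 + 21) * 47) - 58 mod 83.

77

79 + 21 = 100 ≡ 17 (mod 83)
17 * 47 = 799 ≡ 52 (mod 83)
52 - 58 = -6 ≡ 77 (mod 83)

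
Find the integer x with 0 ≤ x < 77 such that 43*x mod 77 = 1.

Apply the Euclidean algorithm and back-substitute:
77 = 1·43 + 34
43 = 1·34 + 9
34 = 3·9 + 7
9 = 1·7 + 2
7 = 3·2 + 1
2 = 2·1 + 0
gcd(43, 77) = 1, so the inverse exists.
Bézout: 1 = 19·77 − 34·43.
So 43⁻¹ ≡ −34 ≡ 43 (mod 77).

43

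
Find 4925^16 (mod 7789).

4925^1 ≡ 4925 (mod 7789)
4925^2 ≡ 4925^2 = 24255625 ≡ 679 (mod 7789)
4925^4 ≡ 679^2 = 461041 ≡ 1490 (mod 7789)
4925^8 ≡ 1490^2 = 2220100 ≡ 235 (mod 7789)
4925^16 ≡ 235^2 = 55225 ≡ 702 (mod 7789)
So 4925^16 ≡ 702 (mod 7789).

702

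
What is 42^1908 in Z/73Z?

72

Compute successive squares:
1908 in binary is 11101110100, i.e. 1908 = 1024 + 512 + 256 + 64 + 32 + 16 + 4.
42^1 ≡ 42 (mod 73)
42^2 ≡ 42^2 = 1764 ≡ 12 (mod 73)
42^4 ≡ 12^2 = 144 ≡ 71 (mod 73)
42^8 ≡ 71^2 = 5041 ≡ 4 (mod 73)
42^16 ≡ 4^2 = 16 (mod 73)
42^32 ≡ 16^2 = 256 ≡ 37 (mod 73)
42^64 ≡ 37^2 = 1369 ≡ 55 (mod 73)
42^128 ≡ 55^2 = 3025 ≡ 32 (mod 73)
42^256 ≡ 32^2 = 1024 ≡ 2 (mod 73)
42^512 ≡ 2^2 = 4 (mod 73)
42^1024 ≡ 4^2 = 16 (mod 73)
42^1908 = 42^1024 * 42^512 * 42^256 * 42^64 * 42^32 * 42^16 * 42^4 ≡ 16 * 4 * 2 * 55 * 37 * 16 * 71 (mod 73).
Accumulate the product:
16 * 4 = 64
64 * 2 = 128 ≡ 55
55 * 55 = 3025 ≡ 32
32 * 37 = 1184 ≡ 16
16 * 16 = 256 ≡ 37
37 * 71 = 2627 ≡ 72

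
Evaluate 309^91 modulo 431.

Using repeated squaring:
91 in binary is 1011011, i.e. 91 = 64 + 16 + 8 + 2 + 1.
309^1 ≡ 309 (mod 431)
309^2 ≡ 309^2 = 95481 ≡ 230 (mod 431)
309^4 ≡ 230^2 = 52900 ≡ 318 (mod 431)
309^8 ≡ 318^2 = 101124 ≡ 270 (mod 431)
309^16 ≡ 270^2 = 72900 ≡ 61 (mod 431)
309^32 ≡ 61^2 = 3721 ≡ 273 (mod 431)
309^64 ≡ 273^2 = 74529 ≡ 397 (mod 431)
309^91 = 309^64 × 309^16 × 309^8 × 309^2 × 309^1 ≡ 397 × 61 × 270 × 230 × 309 (mod 431).
Accumulate the product:
397 × 61 = 24217 ≡ 81
81 × 270 = 21870 ≡ 320
320 × 230 = 73600 ≡ 330
330 × 309 = 101970 ≡ 254

254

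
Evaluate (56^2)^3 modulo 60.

(56)^2 ≡ 16 (mod 60)
(16)^3 ≡ 16 (mod 60)

16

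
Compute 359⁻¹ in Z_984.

455

984 = 2·359 + 266
359 = 1·266 + 93
266 = 2·93 + 80
93 = 1·80 + 13
80 = 6·13 + 2
13 = 6·2 + 1
2 = 2·1 + 0
gcd(359, 984) = 1, so the inverse exists.
Back-substitute for 1:
1 = 1·13 − 6·2
  = −6·80 + 37·13
  = 37·93 − 43·80
  = −43·266 + 123·93
  = 123·359 − 166·266
  = −166·984 + 455·359
So 359⁻¹ ≡ 455 (mod 984).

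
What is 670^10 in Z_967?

330

Using repeated squaring:
10 in binary is 1010, i.e. 10 = 8 + 2.
670^1 ≡ 670 (mod 967)
670^2 ≡ 670^2 = 448900 ≡ 212 (mod 967)
670^4 ≡ 212^2 = 44944 ≡ 462 (mod 967)
670^8 ≡ 462^2 = 213444 ≡ 704 (mod 967)
670^10 = 670^8 × 670^2 ≡ 704 × 212 (mod 967).
704 × 212 = 149248 ≡ 330 (mod 967).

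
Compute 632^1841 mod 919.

1841 in binary is 11100110001, i.e. 1841 = 1024 + 512 + 256 + 32 + 16 + 1.
632^1 ≡ 632 (mod 919)
632^2 ≡ 632^2 = 399424 ≡ 578 (mod 919)
632^4 ≡ 578^2 = 334084 ≡ 487 (mod 919)
632^8 ≡ 487^2 = 237169 ≡ 67 (mod 919)
632^16 ≡ 67^2 = 4489 ≡ 813 (mod 919)
632^32 ≡ 813^2 = 660969 ≡ 208 (mod 919)
632^64 ≡ 208^2 = 43264 ≡ 71 (mod 919)
632^128 ≡ 71^2 = 5041 ≡ 446 (mod 919)
632^256 ≡ 446^2 = 198916 ≡ 412 (mod 919)
632^512 ≡ 412^2 = 169744 ≡ 648 (mod 919)
632^1024 ≡ 648^2 = 419904 ≡ 840 (mod 919)
632^1841 = 632^1024 * 632^512 * 632^256 * 632^32 * 632^16 * 632^1 ≡ 840 * 648 * 412 * 208 * 813 * 632 (mod 919).
Accumulate the product:
840 * 648 = 544320 ≡ 272
272 * 412 = 112064 ≡ 865
865 * 208 = 179920 ≡ 715
715 * 813 = 581295 ≡ 487
487 * 632 = 307784 ≡ 838

838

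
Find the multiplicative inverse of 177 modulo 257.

257 = 1*177 + 80
177 = 2*80 + 17
80 = 4*17 + 12
17 = 1*12 + 5
12 = 2*5 + 2
5 = 2*2 + 1
2 = 2*1 + 0
gcd(177, 257) = 1, so the inverse exists.
Bézout: 1 = −73*257 + 106*177.
So 177⁻¹ ≡ 106 (mod 257).

106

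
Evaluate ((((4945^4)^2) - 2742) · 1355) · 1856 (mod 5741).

(4945)^4 ≡ 3184 (mod 5741)
(3184)^2 ≡ 4991 (mod 5741)
4991 - 2742 = 2249
2249 · 1355 = 3047395 ≡ 4665 (mod 5741)
4665 · 1856 = 8658240 ≡ 812 (mod 5741)

812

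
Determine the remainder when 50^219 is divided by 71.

Compute successive squares:
219 in binary is 11011011, i.e. 219 = 128 + 64 + 16 + 8 + 2 + 1.
50^1 ≡ 50 (mod 71)
50^2 ≡ 50^2 = 2500 ≡ 15 (mod 71)
50^4 ≡ 15^2 = 225 ≡ 12 (mod 71)
50^8 ≡ 12^2 = 144 ≡ 2 (mod 71)
50^16 ≡ 2^2 = 4 (mod 71)
50^32 ≡ 4^2 = 16 (mod 71)
50^64 ≡ 16^2 = 256 ≡ 43 (mod 71)
50^128 ≡ 43^2 = 1849 ≡ 3 (mod 71)
50^219 = 50^128 × 50^64 × 50^16 × 50^8 × 50^2 × 50^1 ≡ 3 × 43 × 4 × 2 × 15 × 50 (mod 71).
Accumulate the product:
3 × 43 = 129 ≡ 58
58 × 4 = 232 ≡ 19
19 × 2 = 38
38 × 15 = 570 ≡ 2
2 × 50 = 100 ≡ 29

29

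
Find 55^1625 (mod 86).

Using repeated squaring:
55^1 ≡ 55 (mod 86)
55^2 ≡ 55^2 = 3025 ≡ 15 (mod 86)
55^4 ≡ 15^2 = 225 ≡ 53 (mod 86)
55^8 ≡ 53^2 = 2809 ≡ 57 (mod 86)
55^16 ≡ 57^2 = 3249 ≡ 67 (mod 86)
55^32 ≡ 67^2 = 4489 ≡ 17 (mod 86)
55^64 ≡ 17^2 = 289 ≡ 31 (mod 86)
55^128 ≡ 31^2 = 961 ≡ 15 (mod 86)
55^256 ≡ 15^2 = 225 ≡ 53 (mod 86)
55^512 ≡ 53^2 = 2809 ≡ 57 (mod 86)
55^1024 ≡ 57^2 = 3249 ≡ 67 (mod 86)
55^1625 = 55^1024 * 55^512 * 55^64 * 55^16 * 55^8 * 55^1 ≡ 67 * 57 * 31 * 67 * 57 * 55 (mod 86).
Accumulate the product:
67 * 57 = 3819 ≡ 35
35 * 31 = 1085 ≡ 53
53 * 67 = 3551 ≡ 25
25 * 57 = 1425 ≡ 49
49 * 55 = 2695 ≡ 29

29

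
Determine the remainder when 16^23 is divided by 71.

Compute successive squares:
23 in binary is 10111, i.e. 23 = 16 + 4 + 2 + 1.
16^1 ≡ 16 (mod 71)
16^2 ≡ 16^2 = 256 ≡ 43 (mod 71)
16^4 ≡ 43^2 = 1849 ≡ 3 (mod 71)
16^8 ≡ 3^2 = 9 (mod 71)
16^16 ≡ 9^2 = 81 ≡ 10 (mod 71)
16^23 = 16^16 · 16^4 · 16^2 · 16^1 ≡ 10 · 3 · 43 · 16 (mod 71).
Accumulate the product:
10 · 3 = 30
30 · 43 = 1290 ≡ 12
12 · 16 = 192 ≡ 50

50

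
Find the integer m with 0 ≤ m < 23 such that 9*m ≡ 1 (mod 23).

By the extended Euclidean algorithm:
23 = 2×9 + 5
9 = 1×5 + 4
5 = 1×4 + 1
4 = 4×1 + 0
gcd(9, 23) = 1, so the inverse exists.
Back-substitute for 1:
1 = 1×5 − 1×4
  = −1×9 + 2×5
  = 2×23 − 5×9
So 9⁻¹ ≡ −5 ≡ 18 (mod 23).

18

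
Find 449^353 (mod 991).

639

By square-and-multiply:
353 in binary is 101100001, i.e. 353 = 256 + 64 + 32 + 1.
449^1 ≡ 449 (mod 991)
449^2 ≡ 449^2 = 201601 ≡ 428 (mod 991)
449^4 ≡ 428^2 = 183184 ≡ 840 (mod 991)
449^8 ≡ 840^2 = 705600 ≡ 8 (mod 991)
449^16 ≡ 8^2 = 64 (mod 991)
449^32 ≡ 64^2 = 4096 ≡ 132 (mod 991)
449^64 ≡ 132^2 = 17424 ≡ 577 (mod 991)
449^128 ≡ 577^2 = 332929 ≡ 944 (mod 991)
449^256 ≡ 944^2 = 891136 ≡ 227 (mod 991)
449^353 = 449^256 × 449^64 × 449^32 × 449^1 ≡ 227 × 577 × 132 × 449 (mod 991).
Accumulate the product:
227 × 577 = 130979 ≡ 167
167 × 132 = 22044 ≡ 242
242 × 449 = 108658 ≡ 639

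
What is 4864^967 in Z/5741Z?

1304

Compute successive squares:
967 in binary is 1111000111, i.e. 967 = 512 + 256 + 128 + 64 + 4 + 2 + 1.
4864^1 ≡ 4864 (mod 5741)
4864^2 ≡ 4864^2 = 23658496 ≡ 5576 (mod 5741)
4864^4 ≡ 5576^2 = 31091776 ≡ 4261 (mod 5741)
4864^8 ≡ 4261^2 = 18156121 ≡ 3079 (mod 5741)
4864^16 ≡ 3079^2 = 9480241 ≡ 1850 (mod 5741)
4864^32 ≡ 1850^2 = 3422500 ≡ 864 (mod 5741)
4864^64 ≡ 864^2 = 746496 ≡ 166 (mod 5741)
4864^128 ≡ 166^2 = 27556 ≡ 4592 (mod 5741)
4864^256 ≡ 4592^2 = 21086464 ≡ 5512 (mod 5741)
4864^512 ≡ 5512^2 = 30382144 ≡ 772 (mod 5741)
4864^967 = 4864^512 · 4864^256 · 4864^128 · 4864^64 · 4864^4 · 4864^2 · 4864^1 ≡ 772 · 5512 · 4592 · 166 · 4261 · 5576 · 4864 (mod 5741).
Accumulate the product:
772 · 5512 = 4255264 ≡ 1183
1183 · 4592 = 5432336 ≡ 1350
1350 · 166 = 224100 ≡ 201
201 · 4261 = 856461 ≡ 1052
1052 · 5576 = 5865952 ≡ 4391
4391 · 4864 = 21357824 ≡ 1304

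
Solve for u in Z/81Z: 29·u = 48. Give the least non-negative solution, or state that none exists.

24

gcd(29, 81) = 1, so a unique solution mod 81 exists.
29⁻¹ ≡ 14 (mod 81).
u ≡ 14·48 ≡ 24 (mod 81).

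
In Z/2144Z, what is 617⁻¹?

761

2144 = 3*617 + 293
617 = 2*293 + 31
293 = 9*31 + 14
31 = 2*14 + 3
14 = 4*3 + 2
3 = 1*2 + 1
2 = 2*1 + 0
gcd(617, 2144) = 1, so the inverse exists.
Back-substitute for 1:
1 = 1*3 − 1*2
  = −1*14 + 5*3
  = 5*31 − 11*14
  = −11*293 + 104*31
  = 104*617 − 219*293
  = −219*2144 + 761*617
So 617⁻¹ ≡ 761 (mod 2144).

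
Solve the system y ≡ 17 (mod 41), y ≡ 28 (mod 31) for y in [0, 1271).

41⁻¹ mod 31: 41×28 ≡ 1 (mod 31), so 41⁻¹ ≡ 28.
y = 17 + 41×((28 − 17)×28 mod 31) = 17 + 41×29 = 1206.
Check: 1206 mod 41 = 17, 1206 mod 31 = 28. ✓

1206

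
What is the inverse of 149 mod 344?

344 = 2*149 + 46
149 = 3*46 + 11
46 = 4*11 + 2
11 = 5*2 + 1
2 = 2*1 + 0
gcd(149, 344) = 1, so the inverse exists.
Bézout: 1 = −68*344 + 157*149.
So 149⁻¹ ≡ 157 (mod 344).

157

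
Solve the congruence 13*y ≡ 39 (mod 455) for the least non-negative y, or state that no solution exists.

gcd(13, 455) = 13, and 13 | 39, so solutions exist.
Divide through by 13: 1*y mod 35 = 3.
1⁻¹ ≡ 1 (mod 35).
y ≡ 1*3 ≡ 3 (mod 35).
The smallest non-negative solution is y = 3.

3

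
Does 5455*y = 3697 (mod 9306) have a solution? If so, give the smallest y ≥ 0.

gcd(5455, 9306) = 1, so a unique solution mod 9306 exists.
5455⁻¹ ≡ 6643 (mod 9306).
y ≡ 6643*3697 ≡ 637 (mod 9306).

637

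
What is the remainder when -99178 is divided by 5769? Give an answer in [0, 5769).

-99178 = -18·5769 + 4664, so -99178 ≡ 4664 (mod 5769).

4664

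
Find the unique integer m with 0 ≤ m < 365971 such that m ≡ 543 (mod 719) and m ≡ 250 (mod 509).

719⁻¹ mod 509: 719·366 ≡ 1 (mod 509), so 719⁻¹ ≡ 366.
m = 543 + 719·((250 − 543)·366 mod 509) = 543 + 719·161 = 116302.
Check: 116302 mod 719 = 543, 116302 mod 509 = 250. ✓

116302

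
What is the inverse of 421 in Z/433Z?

Run the extended Euclidean algorithm:
433 = 1×421 + 12
421 = 35×12 + 1
12 = 12×1 + 0
gcd(421, 433) = 1, so the inverse exists.
Bézout: 1 = −35×433 + 36×421.
So 421⁻¹ ≡ 36 (mod 433).

36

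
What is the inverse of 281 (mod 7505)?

641

Run the extended Euclidean algorithm:
7505 = 26*281 + 199
281 = 1*199 + 82
199 = 2*82 + 35
82 = 2*35 + 12
35 = 2*12 + 11
12 = 1*11 + 1
11 = 11*1 + 0
gcd(281, 7505) = 1, so the inverse exists.
Bézout: 1 = −24*7505 + 641*281.
So 281⁻¹ ≡ 641 (mod 7505).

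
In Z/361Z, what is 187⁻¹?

139

Apply the Euclidean algorithm and back-substitute:
361 = 1·187 + 174
187 = 1·174 + 13
174 = 13·13 + 5
13 = 2·5 + 3
5 = 1·3 + 2
3 = 1·2 + 1
2 = 2·1 + 0
gcd(187, 361) = 1, so the inverse exists.
Back-substitute for 1:
1 = 1·3 − 1·2
  = −1·5 + 2·3
  = 2·13 − 5·5
  = −5·174 + 67·13
  = 67·187 − 72·174
  = −72·361 + 139·187
So 187⁻¹ ≡ 139 (mod 361).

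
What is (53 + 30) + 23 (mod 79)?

27

53 + 30 = 83 ≡ 4 (mod 79)
4 + 23 = 27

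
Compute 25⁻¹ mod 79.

19

Apply the Euclidean algorithm and back-substitute:
79 = 3×25 + 4
25 = 6×4 + 1
4 = 4×1 + 0
gcd(25, 79) = 1, so the inverse exists.
Bézout: 1 = −6×79 + 19×25.
So 25⁻¹ ≡ 19 (mod 79).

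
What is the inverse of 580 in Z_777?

777 = 1·580 + 197
580 = 2·197 + 186
197 = 1·186 + 11
186 = 16·11 + 10
11 = 1·10 + 1
10 = 10·1 + 0
gcd(580, 777) = 1, so the inverse exists.
Back-substitute for 1:
1 = 1·11 − 1·10
  = −1·186 + 17·11
  = 17·197 − 18·186
  = −18·580 + 53·197
  = 53·777 − 71·580
So 580⁻¹ ≡ −71 ≡ 706 (mod 777).

706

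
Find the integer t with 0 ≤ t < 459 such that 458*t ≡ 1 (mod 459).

458

459 = 1*458 + 1
458 = 458*1 + 0
gcd(458, 459) = 1, so the inverse exists.
Bézout: 1 = 1*459 − 1*458.
So 458⁻¹ ≡ −1 ≡ 458 (mod 459).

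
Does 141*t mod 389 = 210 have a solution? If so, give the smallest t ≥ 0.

gcd(141, 389) = 1, so a unique solution mod 389 exists.
141⁻¹ ≡ 309 (mod 389).
t ≡ 309*210 ≡ 316 (mod 389).

316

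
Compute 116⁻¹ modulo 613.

37

613 = 5·116 + 33
116 = 3·33 + 17
33 = 1·17 + 16
17 = 1·16 + 1
16 = 16·1 + 0
gcd(116, 613) = 1, so the inverse exists.
Back-substitute for 1:
1 = 1·17 − 1·16
  = −1·33 + 2·17
  = 2·116 − 7·33
  = −7·613 + 37·116
So 116⁻¹ ≡ 37 (mod 613).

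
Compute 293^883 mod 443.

883 in binary is 1101110011, i.e. 883 = 512 + 256 + 64 + 32 + 16 + 2 + 1.
293^1 ≡ 293 (mod 443)
293^2 ≡ 293^2 = 85849 ≡ 350 (mod 443)
293^4 ≡ 350^2 = 122500 ≡ 232 (mod 443)
293^8 ≡ 232^2 = 53824 ≡ 221 (mod 443)
293^16 ≡ 221^2 = 48841 ≡ 111 (mod 443)
293^32 ≡ 111^2 = 12321 ≡ 360 (mod 443)
293^64 ≡ 360^2 = 129600 ≡ 244 (mod 443)
293^128 ≡ 244^2 = 59536 ≡ 174 (mod 443)
293^256 ≡ 174^2 = 30276 ≡ 152 (mod 443)
293^512 ≡ 152^2 = 23104 ≡ 68 (mod 443)
293^883 = 293^512 × 293^256 × 293^64 × 293^32 × 293^16 × 293^2 × 293^1 ≡ 68 × 152 × 244 × 360 × 111 × 350 × 293 (mod 443).
Accumulate the product:
68 × 152 = 10336 ≡ 147
147 × 244 = 35868 ≡ 428
428 × 360 = 154080 ≡ 359
359 × 111 = 39849 ≡ 422
422 × 350 = 147700 ≡ 181
181 × 293 = 53033 ≡ 316

316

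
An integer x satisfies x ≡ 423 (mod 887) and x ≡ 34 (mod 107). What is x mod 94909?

887⁻¹ mod 107: 887·38 ≡ 1 (mod 107), so 887⁻¹ ≡ 38.
x = 423 + 887·((34 − 423)·38 mod 107) = 423 + 887·91 = 81140.

81140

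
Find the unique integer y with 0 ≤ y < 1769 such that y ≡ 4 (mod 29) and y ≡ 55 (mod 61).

29⁻¹ mod 61: 29·40 ≡ 1 (mod 61), so 29⁻¹ ≡ 40.
y = 4 + 29·((55 − 4)·40 mod 61) = 4 + 29·27 = 787.

787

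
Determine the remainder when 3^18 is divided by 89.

By square-and-multiply:
18 in binary is 10010, i.e. 18 = 16 + 2.
3^1 ≡ 3 (mod 89)
3^2 ≡ 3^2 = 9 (mod 89)
3^4 ≡ 9^2 = 81 (mod 89)
3^8 ≡ 81^2 = 6561 ≡ 64 (mod 89)
3^16 ≡ 64^2 = 4096 ≡ 2 (mod 89)
3^18 = 3^16 · 3^2 ≡ 2 · 9 (mod 89).
2 · 9 = 18 ≡ 18 (mod 89).

18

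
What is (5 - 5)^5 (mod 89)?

5 - 5 = 0
(0)^5 ≡ 0 (mod 89)

0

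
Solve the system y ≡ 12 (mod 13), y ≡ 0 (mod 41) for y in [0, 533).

246

13⁻¹ mod 41: 13*19 ≡ 1 (mod 41), so 13⁻¹ ≡ 19.
y = 12 + 13*((0 − 12)*19 mod 41) = 12 + 13*18 = 246.
Check: 246 mod 13 = 12, 246 mod 41 = 0. ✓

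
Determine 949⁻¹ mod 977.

By the extended Euclidean algorithm:
977 = 1·949 + 28
949 = 33·28 + 25
28 = 1·25 + 3
25 = 8·3 + 1
3 = 3·1 + 0
gcd(949, 977) = 1, so the inverse exists.
Back-substitute for 1:
1 = 1·25 − 8·3
  = −8·28 + 9·25
  = 9·949 − 305·28
  = −305·977 + 314·949
So 949⁻¹ ≡ 314 (mod 977).

314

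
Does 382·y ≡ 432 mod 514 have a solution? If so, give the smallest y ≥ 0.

207

gcd(382, 514) = 2, and 2 | 432, so solutions exist.
Divide through by 2: 191·y ≡ 216 (mod 257).
191⁻¹ ≡ 183 (mod 257).
y ≡ 183·216 ≡ 207 (mod 257).
The smallest non-negative solution is y = 207.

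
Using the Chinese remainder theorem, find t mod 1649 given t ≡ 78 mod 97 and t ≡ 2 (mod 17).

563

97⁻¹ mod 17: 97*10 ≡ 1 (mod 17), so 97⁻¹ ≡ 10.
t = 78 + 97*((2 − 78)*10 mod 17) = 78 + 97*5 = 563.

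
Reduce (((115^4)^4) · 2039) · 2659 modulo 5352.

605

(115)^4 ≡ 2617 (mod 5352)
(2617)^4 ≡ 433 (mod 5352)
433 · 2039 = 882887 ≡ 5159 (mod 5352)
5159 · 2659 = 13717781 ≡ 605 (mod 5352)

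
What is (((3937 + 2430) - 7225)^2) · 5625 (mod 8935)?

3937 + 2430 = 6367
6367 - 7225 = -858 ≡ 8077 (mod 8935)
(8077)^2 ≡ 3494 (mod 8935)
3494 · 5625 = 19653750 ≡ 5685 (mod 8935)

5685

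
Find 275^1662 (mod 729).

By square-and-multiply:
275^1 ≡ 275 (mod 729)
275^2 ≡ 275^2 = 75625 ≡ 538 (mod 729)
275^4 ≡ 538^2 = 289444 ≡ 31 (mod 729)
275^8 ≡ 31^2 = 961 ≡ 232 (mod 729)
275^16 ≡ 232^2 = 53824 ≡ 607 (mod 729)
275^32 ≡ 607^2 = 368449 ≡ 304 (mod 729)
275^64 ≡ 304^2 = 92416 ≡ 562 (mod 729)
275^128 ≡ 562^2 = 315844 ≡ 187 (mod 729)
275^256 ≡ 187^2 = 34969 ≡ 706 (mod 729)
275^512 ≡ 706^2 = 498436 ≡ 529 (mod 729)
275^1024 ≡ 529^2 = 279841 ≡ 634 (mod 729)
275^1662 = 275^1024 * 275^512 * 275^64 * 275^32 * 275^16 * 275^8 * 275^4 * 275^2 ≡ 634 * 529 * 562 * 304 * 607 * 232 * 31 * 538 (mod 729).
Accumulate the product:
634 * 529 = 335386 ≡ 46
46 * 562 = 25852 ≡ 337
337 * 304 = 102448 ≡ 388
388 * 607 = 235516 ≡ 49
49 * 232 = 11368 ≡ 433
433 * 31 = 13423 ≡ 301
301 * 538 = 161938 ≡ 100

100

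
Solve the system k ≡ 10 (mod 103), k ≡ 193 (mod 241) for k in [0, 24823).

103⁻¹ mod 241: 103·117 ≡ 1 (mod 241), so 103⁻¹ ≡ 117.
k = 10 + 103·((193 − 10)·117 mod 241) = 10 + 103·203 = 20919.

20919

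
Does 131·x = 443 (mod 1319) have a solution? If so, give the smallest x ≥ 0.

94

gcd(131, 1319) = 1, so a unique solution mod 1319 exists.
131⁻¹ ≡ 292 (mod 1319).
x ≡ 292·443 ≡ 94 (mod 1319).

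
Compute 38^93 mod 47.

93 in binary is 1011101, i.e. 93 = 64 + 16 + 8 + 4 + 1.
38^1 ≡ 38 (mod 47)
38^2 ≡ 38^2 = 1444 ≡ 34 (mod 47)
38^4 ≡ 34^2 = 1156 ≡ 28 (mod 47)
38^8 ≡ 28^2 = 784 ≡ 32 (mod 47)
38^16 ≡ 32^2 = 1024 ≡ 37 (mod 47)
38^32 ≡ 37^2 = 1369 ≡ 6 (mod 47)
38^64 ≡ 6^2 = 36 (mod 47)
38^93 = 38^64 * 38^16 * 38^8 * 38^4 * 38^1 ≡ 36 * 37 * 32 * 28 * 38 (mod 47).
Accumulate the product:
36 * 37 = 1332 ≡ 16
16 * 32 = 512 ≡ 42
42 * 28 = 1176 ≡ 1
1 * 38 = 38

38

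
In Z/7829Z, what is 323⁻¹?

7829 = 24·323 + 77
323 = 4·77 + 15
77 = 5·15 + 2
15 = 7·2 + 1
2 = 2·1 + 0
gcd(323, 7829) = 1, so the inverse exists.
Bézout: 1 = −151·7829 + 3660·323.
So 323⁻¹ ≡ 3660 (mod 7829).

3660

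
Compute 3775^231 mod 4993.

4884

231 in binary is 11100111, i.e. 231 = 128 + 64 + 32 + 4 + 2 + 1.
3775^1 ≡ 3775 (mod 4993)
3775^2 ≡ 3775^2 = 14250625 ≡ 603 (mod 4993)
3775^4 ≡ 603^2 = 363609 ≡ 4113 (mod 4993)
3775^8 ≡ 4113^2 = 16916769 ≡ 485 (mod 4993)
3775^16 ≡ 485^2 = 235225 ≡ 554 (mod 4993)
3775^32 ≡ 554^2 = 306916 ≡ 2343 (mod 4993)
3775^64 ≡ 2343^2 = 5489649 ≡ 2342 (mod 4993)
3775^128 ≡ 2342^2 = 5484964 ≡ 2650 (mod 4993)
3775^231 = 3775^128 · 3775^64 · 3775^32 · 3775^4 · 3775^2 · 3775^1 ≡ 2650 · 2342 · 2343 · 4113 · 603 · 3775 (mod 4993).
Accumulate the product:
2650 · 2342 = 6206300 ≡ 1
1 · 2343 = 2343
2343 · 4113 = 9636759 ≡ 269
269 · 603 = 162207 ≡ 2431
2431 · 3775 = 9177025 ≡ 4884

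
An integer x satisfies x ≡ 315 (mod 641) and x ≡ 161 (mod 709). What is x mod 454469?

389402

641⁻¹ mod 709: 641×636 ≡ 1 (mod 709), so 641⁻¹ ≡ 636.
x = 315 + 641×((161 − 315)×636 mod 709) = 315 + 641×607 = 389402.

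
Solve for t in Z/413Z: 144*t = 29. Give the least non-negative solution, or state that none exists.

135

gcd(144, 413) = 1, so a unique solution mod 413 exists.
144⁻¹ ≡ 261 (mod 413).
t ≡ 261*29 ≡ 135 (mod 413).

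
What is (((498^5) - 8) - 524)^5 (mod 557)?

382

(498)^5 ≡ 240 (mod 557)
240 - 8 = 232
232 - 524 = -292 ≡ 265 (mod 557)
(265)^5 ≡ 382 (mod 557)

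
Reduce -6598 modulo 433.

-6598 = -16·433 + 330, so -6598 ≡ 330 (mod 433).

330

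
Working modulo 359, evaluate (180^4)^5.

302

(180)^4 ≡ 202 (mod 359)
(202)^5 ≡ 302 (mod 359)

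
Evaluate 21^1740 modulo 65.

1

21^1 ≡ 21 (mod 65)
21^2 ≡ 21^2 = 441 ≡ 51 (mod 65)
21^4 ≡ 51^2 = 2601 ≡ 1 (mod 65)
21^8 ≡ 1^2 = 1 (mod 65)
21^16 ≡ 1^2 = 1 (mod 65)
21^32 ≡ 1^2 = 1 (mod 65)
21^64 ≡ 1^2 = 1 (mod 65)
21^128 ≡ 1^2 = 1 (mod 65)
21^256 ≡ 1^2 = 1 (mod 65)
21^512 ≡ 1^2 = 1 (mod 65)
21^1024 ≡ 1^2 = 1 (mod 65)
21^1740 = 21^1024 · 21^512 · 21^128 · 21^64 · 21^8 · 21^4 ≡ 1 · 1 · 1 · 1 · 1 · 1 (mod 65).
Accumulate the product:
1 · 1 = 1
1 · 1 = 1
1 · 1 = 1
1 · 1 = 1
1 · 1 = 1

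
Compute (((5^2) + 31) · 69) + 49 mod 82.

59

(5)^2 ≡ 25 (mod 82)
25 + 31 = 56
56 · 69 = 3864 ≡ 10 (mod 82)
10 + 49 = 59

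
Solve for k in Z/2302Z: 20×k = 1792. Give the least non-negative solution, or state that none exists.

550

gcd(20, 2302) = 2, and 2 | 1792, so solutions exist.
Divide through by 2: 10×k mod 1151 = 896.
10⁻¹ ≡ 1036 (mod 1151).
k ≡ 1036×896 ≡ 550 (mod 1151).
The smallest non-negative solution is k = 550.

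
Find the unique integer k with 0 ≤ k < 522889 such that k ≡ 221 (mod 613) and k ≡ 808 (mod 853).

519432

613⁻¹ mod 853: 613*558 ≡ 1 (mod 853), so 613⁻¹ ≡ 558.
k = 221 + 613*((808 − 221)*558 mod 853) = 221 + 613*847 = 519432.
Check: 519432 mod 613 = 221, 519432 mod 853 = 808. ✓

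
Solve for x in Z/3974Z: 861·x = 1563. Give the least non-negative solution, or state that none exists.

gcd(861, 3974) = 1, so a unique solution mod 3974 exists.
861⁻¹ ≡ 1957 (mod 3974).
x ≡ 1957·1563 ≡ 2785 (mod 3974).

2785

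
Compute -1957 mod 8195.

-1957 = -1*8195 + 6238, so -1957 ≡ 6238 (mod 8195).

6238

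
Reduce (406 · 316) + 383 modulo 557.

406 · 316 = 128296 ≡ 186 (mod 557)
186 + 383 = 569 ≡ 12 (mod 557)

12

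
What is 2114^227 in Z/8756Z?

7168

Using repeated squaring:
227 in binary is 11100011, i.e. 227 = 128 + 64 + 32 + 2 + 1.
2114^1 ≡ 2114 (mod 8756)
2114^2 ≡ 2114^2 = 4468996 ≡ 3436 (mod 8756)
2114^4 ≡ 3436^2 = 11806096 ≡ 3008 (mod 8756)
2114^8 ≡ 3008^2 = 9048064 ≡ 3116 (mod 8756)
2114^16 ≡ 3116^2 = 9709456 ≡ 7808 (mod 8756)
2114^32 ≡ 7808^2 = 60964864 ≡ 5592 (mod 8756)
2114^64 ≡ 5592^2 = 31270464 ≡ 2788 (mod 8756)
2114^128 ≡ 2788^2 = 7772944 ≡ 6372 (mod 8756)
2114^227 = 2114^128 × 2114^64 × 2114^32 × 2114^2 × 2114^1 ≡ 6372 × 2788 × 5592 × 3436 × 2114 (mod 8756).
Accumulate the product:
6372 × 2788 = 17765136 ≡ 7968
7968 × 5592 = 44557056 ≡ 6528
6528 × 3436 = 22430208 ≡ 6092
6092 × 2114 = 12878488 ≡ 7168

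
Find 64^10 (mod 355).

116

Using repeated squaring:
10 in binary is 1010, i.e. 10 = 8 + 2.
64^1 ≡ 64 (mod 355)
64^2 ≡ 64^2 = 4096 ≡ 191 (mod 355)
64^4 ≡ 191^2 = 36481 ≡ 271 (mod 355)
64^8 ≡ 271^2 = 73441 ≡ 311 (mod 355)
64^10 = 64^8 * 64^2 ≡ 311 * 191 (mod 355).
311 * 191 = 59401 ≡ 116 (mod 355).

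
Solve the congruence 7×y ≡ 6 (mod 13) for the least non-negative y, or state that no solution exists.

gcd(7, 13) = 1, so a unique solution mod 13 exists.
7⁻¹ ≡ 2 (mod 13).
y ≡ 2×6 ≡ 12 (mod 13).

12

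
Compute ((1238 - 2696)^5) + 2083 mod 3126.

1238 - 2696 = -1458 ≡ 1668 (mod 3126)
(1668)^5 ≡ 18 (mod 3126)
18 + 2083 = 2101

2101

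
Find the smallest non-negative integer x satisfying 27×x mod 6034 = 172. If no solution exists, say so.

4476

gcd(27, 6034) = 1, so a unique solution mod 6034 exists.
27⁻¹ ≡ 447 (mod 6034).
x ≡ 447×172 ≡ 4476 (mod 6034).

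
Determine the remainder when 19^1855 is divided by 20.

19

1855 in binary is 11100111111, i.e. 1855 = 1024 + 512 + 256 + 32 + 16 + 8 + 4 + 2 + 1.
19^1 ≡ 19 (mod 20)
19^2 ≡ 19^2 = 361 ≡ 1 (mod 20)
19^4 ≡ 1^2 = 1 (mod 20)
19^8 ≡ 1^2 = 1 (mod 20)
19^16 ≡ 1^2 = 1 (mod 20)
19^32 ≡ 1^2 = 1 (mod 20)
19^64 ≡ 1^2 = 1 (mod 20)
19^128 ≡ 1^2 = 1 (mod 20)
19^256 ≡ 1^2 = 1 (mod 20)
19^512 ≡ 1^2 = 1 (mod 20)
19^1024 ≡ 1^2 = 1 (mod 20)
19^1855 = 19^1024 × 19^512 × 19^256 × 19^32 × 19^16 × 19^8 × 19^4 × 19^2 × 19^1 ≡ 1 × 1 × 1 × 1 × 1 × 1 × 1 × 1 × 19 (mod 20).
Accumulate the product:
1 × 1 = 1
1 × 1 = 1
1 × 1 = 1
1 × 1 = 1
1 × 1 = 1
1 × 1 = 1
1 × 1 = 1
1 × 19 = 19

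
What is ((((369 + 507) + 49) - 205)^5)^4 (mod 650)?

369 + 507 = 876 ≡ 226 (mod 650)
226 + 49 = 275
275 - 205 = 70
(70)^5 ≡ 200 (mod 650)
(200)^4 ≡ 300 (mod 650)

300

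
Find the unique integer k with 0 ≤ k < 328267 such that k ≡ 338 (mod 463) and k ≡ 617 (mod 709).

463⁻¹ mod 709: 463×660 ≡ 1 (mod 709), so 463⁻¹ ≡ 660.
k = 338 + 463×((617 − 338)×660 mod 709) = 338 + 463×509 = 236005.

236005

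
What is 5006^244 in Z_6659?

4857

By square-and-multiply:
5006^1 ≡ 5006 (mod 6659)
5006^2 ≡ 5006^2 = 25060036 ≡ 2219 (mod 6659)
5006^4 ≡ 2219^2 = 4923961 ≡ 2960 (mod 6659)
5006^8 ≡ 2960^2 = 8761600 ≡ 5015 (mod 6659)
5006^16 ≡ 5015^2 = 25150225 ≡ 5841 (mod 6659)
5006^32 ≡ 5841^2 = 34117281 ≡ 3224 (mod 6659)
5006^64 ≡ 3224^2 = 10394176 ≡ 6136 (mod 6659)
5006^128 ≡ 6136^2 = 37650496 ≡ 510 (mod 6659)
5006^244 = 5006^128 * 5006^64 * 5006^32 * 5006^16 * 5006^4 ≡ 510 * 6136 * 3224 * 5841 * 2960 (mod 6659).
Accumulate the product:
510 * 6136 = 3129360 ≡ 6289
6289 * 3224 = 20275736 ≡ 5740
5740 * 5841 = 33527340 ≡ 5934
5934 * 2960 = 17564640 ≡ 4857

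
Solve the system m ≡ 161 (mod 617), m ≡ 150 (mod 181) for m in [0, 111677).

37798

617⁻¹ mod 181: 617*159 ≡ 1 (mod 181), so 617⁻¹ ≡ 159.
m = 161 + 617*((150 − 161)*159 mod 181) = 161 + 617*61 = 37798.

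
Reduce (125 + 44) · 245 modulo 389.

171

125 + 44 = 169
169 · 245 = 41405 ≡ 171 (mod 389)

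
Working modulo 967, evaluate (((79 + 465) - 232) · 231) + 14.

79 + 465 = 544
544 - 232 = 312
312 · 231 = 72072 ≡ 514 (mod 967)
514 + 14 = 528

528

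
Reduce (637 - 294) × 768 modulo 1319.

943

637 - 294 = 343
343 × 768 = 263424 ≡ 943 (mod 1319)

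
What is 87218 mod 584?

202

87218 = 149×584 + 202, so 87218 ≡ 202 (mod 584).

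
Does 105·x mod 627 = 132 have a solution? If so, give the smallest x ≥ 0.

gcd(105, 627) = 3, and 3 | 132, so solutions exist.
Divide through by 3: 35·x ≡ 44 mod 209.
35⁻¹ ≡ 6 (mod 209).
x ≡ 6·44 ≡ 55 (mod 209).
The smallest non-negative solution is x = 55.

55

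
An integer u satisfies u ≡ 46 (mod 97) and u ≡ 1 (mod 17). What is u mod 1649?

919

97⁻¹ mod 17: 97·10 ≡ 1 (mod 17), so 97⁻¹ ≡ 10.
u = 46 + 97·((1 − 46)·10 mod 17) = 46 + 97·9 = 919.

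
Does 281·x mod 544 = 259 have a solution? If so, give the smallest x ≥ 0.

59

gcd(281, 544) = 1, so a unique solution mod 544 exists.
281⁻¹ ≡ 393 (mod 544).
x ≡ 393·259 ≡ 59 (mod 544).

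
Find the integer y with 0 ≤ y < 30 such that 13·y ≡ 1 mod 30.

30 = 2*13 + 4
13 = 3*4 + 1
4 = 4*1 + 0
gcd(13, 30) = 1, so the inverse exists.
Bézout: 1 = −3*30 + 7*13.
So 13⁻¹ ≡ 7 (mod 30).

7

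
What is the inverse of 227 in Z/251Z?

251 = 1·227 + 24
227 = 9·24 + 11
24 = 2·11 + 2
11 = 5·2 + 1
2 = 2·1 + 0
gcd(227, 251) = 1, so the inverse exists.
Bézout: 1 = −104·251 + 115·227.
So 227⁻¹ ≡ 115 (mod 251).

115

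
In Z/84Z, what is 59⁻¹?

Apply the Euclidean algorithm and back-substitute:
84 = 1×59 + 25
59 = 2×25 + 9
25 = 2×9 + 7
9 = 1×7 + 2
7 = 3×2 + 1
2 = 2×1 + 0
gcd(59, 84) = 1, so the inverse exists.
Back-substitute for 1:
1 = 1×7 − 3×2
  = −3×9 + 4×7
  = 4×25 − 11×9
  = −11×59 + 26×25
  = 26×84 − 37×59
So 59⁻¹ ≡ −37 ≡ 47 (mod 84).

47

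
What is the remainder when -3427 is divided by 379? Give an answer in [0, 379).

-3427 = -10·379 + 363, so -3427 ≡ 363 (mod 379).

363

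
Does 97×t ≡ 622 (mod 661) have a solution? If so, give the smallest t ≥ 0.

gcd(97, 661) = 1, so a unique solution mod 661 exists.
97⁻¹ ≡ 184 (mod 661).
t ≡ 184×622 ≡ 95 (mod 661).

95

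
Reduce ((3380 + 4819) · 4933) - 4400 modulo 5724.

1207

3380 + 4819 = 8199 ≡ 2475 (mod 5724)
2475 · 4933 = 12209175 ≡ 5607 (mod 5724)
5607 - 4400 = 1207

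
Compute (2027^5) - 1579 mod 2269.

(2027)^5 ≡ 1149 (mod 2269)
1149 - 1579 = -430 ≡ 1839 (mod 2269)

1839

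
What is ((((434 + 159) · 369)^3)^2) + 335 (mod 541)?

83

434 + 159 = 593 ≡ 52 (mod 541)
52 · 369 = 19188 ≡ 253 (mod 541)
(253)^3 ≡ 524 (mod 541)
(524)^2 ≡ 289 (mod 541)
289 + 335 = 624 ≡ 83 (mod 541)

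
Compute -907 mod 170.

113

-907 = -6·170 + 113, so -907 ≡ 113 (mod 170).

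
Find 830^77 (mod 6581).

4088

77 in binary is 1001101, i.e. 77 = 64 + 8 + 4 + 1.
830^1 ≡ 830 (mod 6581)
830^2 ≡ 830^2 = 688900 ≡ 4476 (mod 6581)
830^4 ≡ 4476^2 = 20034576 ≡ 2012 (mod 6581)
830^8 ≡ 2012^2 = 4048144 ≡ 829 (mod 6581)
830^16 ≡ 829^2 = 687241 ≡ 2817 (mod 6581)
830^32 ≡ 2817^2 = 7935489 ≡ 5384 (mod 6581)
830^64 ≡ 5384^2 = 28987456 ≡ 4732 (mod 6581)
830^77 = 830^64 × 830^8 × 830^4 × 830^1 ≡ 4732 × 829 × 2012 × 830 (mod 6581).
Accumulate the product:
4732 × 829 = 3922828 ≡ 552
552 × 2012 = 1110624 ≡ 5016
5016 × 830 = 4163280 ≡ 4088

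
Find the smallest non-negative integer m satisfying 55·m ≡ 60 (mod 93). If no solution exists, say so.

gcd(55, 93) = 1, so a unique solution mod 93 exists.
55⁻¹ ≡ 22 (mod 93).
m ≡ 22·60 ≡ 18 (mod 93).

18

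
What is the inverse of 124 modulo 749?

598

Run the extended Euclidean algorithm:
749 = 6*124 + 5
124 = 24*5 + 4
5 = 1*4 + 1
4 = 4*1 + 0
gcd(124, 749) = 1, so the inverse exists.
Back-substitute for 1:
1 = 1*5 − 1*4
  = −1*124 + 25*5
  = 25*749 − 151*124
So 124⁻¹ ≡ −151 ≡ 598 (mod 749).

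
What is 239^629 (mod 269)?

By square-and-multiply:
629 in binary is 1001110101, i.e. 629 = 512 + 64 + 32 + 16 + 4 + 1.
239^1 ≡ 239 (mod 269)
239^2 ≡ 239^2 = 57121 ≡ 93 (mod 269)
239^4 ≡ 93^2 = 8649 ≡ 41 (mod 269)
239^8 ≡ 41^2 = 1681 ≡ 67 (mod 269)
239^16 ≡ 67^2 = 4489 ≡ 185 (mod 269)
239^32 ≡ 185^2 = 34225 ≡ 62 (mod 269)
239^64 ≡ 62^2 = 3844 ≡ 78 (mod 269)
239^128 ≡ 78^2 = 6084 ≡ 166 (mod 269)
239^256 ≡ 166^2 = 27556 ≡ 118 (mod 269)
239^512 ≡ 118^2 = 13924 ≡ 205 (mod 269)
239^629 = 239^512 * 239^64 * 239^32 * 239^16 * 239^4 * 239^1 ≡ 205 * 78 * 62 * 185 * 41 * 239 (mod 269).
Accumulate the product:
205 * 78 = 15990 ≡ 119
119 * 62 = 7378 ≡ 115
115 * 185 = 21275 ≡ 24
24 * 41 = 984 ≡ 177
177 * 239 = 42303 ≡ 70

70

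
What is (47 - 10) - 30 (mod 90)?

47 - 10 = 37
37 - 30 = 7

7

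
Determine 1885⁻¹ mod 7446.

5941

Run the extended Euclidean algorithm:
7446 = 3×1885 + 1791
1885 = 1×1791 + 94
1791 = 19×94 + 5
94 = 18×5 + 4
5 = 1×4 + 1
4 = 4×1 + 0
gcd(1885, 7446) = 1, so the inverse exists.
Back-substitute for 1:
1 = 1×5 − 1×4
  = −1×94 + 19×5
  = 19×1791 − 362×94
  = −362×1885 + 381×1791
  = 381×7446 − 1505×1885
So 1885⁻¹ ≡ −1505 ≡ 5941 (mod 7446).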